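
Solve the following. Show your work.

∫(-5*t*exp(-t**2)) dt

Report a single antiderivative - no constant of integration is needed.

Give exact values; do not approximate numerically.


Step 1. Substitute u = t**2, turning ∫(-5*t*exp(-t**2)) dt into ∫(-5*exp(-u)/2) du: now ∫(-5*exp(-u)/2) du.
Step 2. Evaluate the standard form: now 5*exp(-u)/2.
Step 3. Substitute back u = t**2: now 5*exp(-t**2)/2.
Answer: 5*exp(-t**2)/2.


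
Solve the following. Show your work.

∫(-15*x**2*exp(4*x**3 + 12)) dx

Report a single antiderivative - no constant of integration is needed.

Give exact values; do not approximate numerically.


Step 1. Substitute u = x**3 + 3, turning ∫(-15*x**2*exp(4*x**3 + 12)) dx into ∫(-5*exp(4*u)) du: now ∫(-5*exp(4*u)) du.
Step 2. Evaluate the standard form: now -5*exp(4*u)/4.
Step 3. Substitute back u = x**3 + 3: now -5*exp(4*x**3 + 12)/4.
Answer: -5*exp(4*x**3 + 12)/4.


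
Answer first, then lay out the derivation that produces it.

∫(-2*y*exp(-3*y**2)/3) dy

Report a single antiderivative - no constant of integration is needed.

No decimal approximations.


The answer is exp(-3*y**2)/9.
Step 1. Substitute u = y**2, turning ∫(-2*y*exp(-3*y**2)/3) dy into ∫(-exp(-3*u)/3) du: now ∫(-exp(-3*u)/3) du.
Step 2. Evaluate the standard form: now exp(-3*u)/9.
Step 3. Substitute back u = y**2: now exp(-3*y**2)/9.
Answer: exp(-3*y**2)/9.


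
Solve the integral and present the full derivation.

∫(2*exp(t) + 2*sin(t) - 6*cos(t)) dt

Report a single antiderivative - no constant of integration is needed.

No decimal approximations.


Step 1. Rewrite: now ∫(2*exp(t)) dt + ∫(2*sin(t)) dt + ∫(-6*cos(t)) dt.
Step 2. Evaluate the standard form: now -6*sin(t) + ∫(2*exp(t)) dt + ∫(2*sin(t)) dt.
Step 3. Evaluate the standard form: now 2*exp(t) - 6*sin(t) + ∫(2*sin(t)) dt.
Step 4. Evaluate the standard form: now 2*exp(t) - 6*sin(t) - 2*cos(t).
Answer: 2*exp(t) - 6*sin(t) - 2*cos(t).


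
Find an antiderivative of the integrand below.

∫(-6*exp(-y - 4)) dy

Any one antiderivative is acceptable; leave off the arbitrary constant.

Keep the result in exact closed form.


Answer: 6*exp(-y - 4).


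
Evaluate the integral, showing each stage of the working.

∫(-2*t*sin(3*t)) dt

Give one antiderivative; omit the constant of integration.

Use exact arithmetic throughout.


Step 1. Integrate ∫(-2*t*sin(3*t)) dt by parts with u = t, dv = (-2*sin(3*t)) dt, so v = 2*cos(3*t)/3: now 2*t*cos(3*t)/3 + ∫(-2*cos(3*t)/3) dt.
Step 2. Evaluate the standard form: now 2*t*cos(3*t)/3 - 2*sin(3*t)/9.
Answer: 2*t*cos(3*t)/3 - 2*sin(3*t)/9.


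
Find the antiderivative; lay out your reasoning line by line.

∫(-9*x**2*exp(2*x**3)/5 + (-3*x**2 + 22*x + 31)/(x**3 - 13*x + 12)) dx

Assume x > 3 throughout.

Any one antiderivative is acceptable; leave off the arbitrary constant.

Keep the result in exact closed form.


Step 1. Rewrite: now ∫(-9*x**2*exp(2*x**3)/5) dx + ∫((-3*x**2 + 22*x + 31)/(x**3 - 13*x + 12)) dx.
Step 2. Substitute u = x**3, turning ∫(-9*x**2*exp(2*x**3)/5) dx into ∫(-3*exp(2*u)/5) du: now ∫((-3*x**2 + 22*x + 31)/(x**3 - 13*x + 12)) dx + ∫(-3*exp(2*u)/5) du.
Step 3. Evaluate the standard form: now -3*exp(2*u)/10 + ∫((-3*x**2 + 22*x + 31)/(x**3 - 13*x + 12)) dx.
Step 4. Substitute back u = x**3: now -3*exp(2*x**3)/10 + ∫((-3*x**2 + 22*x + 31)/(x**3 - 13*x + 12)) dx.
Step 5. Decompose ∫((-3*x**2 + 22*x + 31)/(x**3 - 13*x + 12)) dx by partial fractions, (-3*x**2 + 22*x + 31)/(x**3 - 13*x + 12) = -3/(x + 4) - 5/(x - 1) + 5/(x - 3): now -3*exp(2*x**3)/10 + ∫(5/(x - 3)) dx + ∫(-5/(x - 1)) dx + ∫(-3/(x + 4)) dx.
Step 6. Evaluate the standard form [assuming x > 3]: now -3*exp(2*x**3)/10 + 5*log(x - 3) + ∫(-5/(x - 1)) dx + ∫(-3/(x + 4)) dx.
Step 7. Evaluate the standard form [assuming x > 1]: now -3*exp(2*x**3)/10 + 5*log(x - 3) - 5*log(x - 1) + ∫(-3/(x + 4)) dx.
Step 8. Evaluate the standard form [assuming x > -4]: now -3*exp(2*x**3)/10 + 5*log(x - 3) - 5*log(x - 1) - 3*log(x + 4).
Answer: -3*exp(2*x**3)/10 + 5*log(x - 3) - 5*log(x - 1) - 3*log(x + 4).


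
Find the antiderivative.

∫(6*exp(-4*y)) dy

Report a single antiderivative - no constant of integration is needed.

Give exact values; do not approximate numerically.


Answer: -3*exp(-4*y)/2.


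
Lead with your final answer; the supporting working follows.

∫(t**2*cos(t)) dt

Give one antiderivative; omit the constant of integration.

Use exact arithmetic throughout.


The answer is t**2*sin(t) + 2*t*cos(t) - 2*sin(t).
Step 1. Integrate ∫(t**2*cos(t)) dt by parts with u = t**2, dv = (cos(t)) dt, so v = sin(t): now t**2*sin(t) + ∫(-2*t*sin(t)) dt.
Step 2. Integrate ∫(-2*t*sin(t)) dt by parts with u = t, dv = (-2*sin(t)) dt, so v = 2*cos(t): now t**2*sin(t) + 2*t*cos(t) + ∫(-2*cos(t)) dt.
Step 3. Evaluate the standard form: now t**2*sin(t) + 2*t*cos(t) - 2*sin(t).
Answer: t**2*sin(t) + 2*t*cos(t) - 2*sin(t).


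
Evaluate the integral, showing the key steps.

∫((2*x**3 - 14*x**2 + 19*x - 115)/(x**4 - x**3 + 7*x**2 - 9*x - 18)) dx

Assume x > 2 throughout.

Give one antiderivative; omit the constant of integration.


Step 1. Decompose ∫((2*x**3 - 14*x**2 + 19*x - 115)/(x**4 - x**3 + 7*x**2 - 9*x - 18)) dx by partial fractions, (2*x**3 - 14*x**2 + 19*x - 115)/(x**4 - x**3 + 7*x**2 - 9*x - 18) = -1/(x**2 + 9) + 5/(x + 1) - 3/(x - 2): now ∫(-3/(x - 2)) dx + ∫(5/(x + 1)) dx + ∫(-1/(x**2 + 9)) dx.
Step 2. Evaluate the standard form [assuming x > -1]: now 5*log(x + 1) + ∫(-3/(x - 2)) dx + ∫(-1/(x**2 + 9)) dx.
Step 3. Evaluate the standard form [assuming x > 2]: now -3*log(x - 2) + 5*log(x + 1) + ∫(-1/(x**2 + 9)) dx.
Step 4. Evaluate the standard form: now -3*log(x - 2) + 5*log(x + 1) - atan(x/3)/3.
Answer: -3*log(x - 2) + 5*log(x + 1) - atan(x/3)/3.


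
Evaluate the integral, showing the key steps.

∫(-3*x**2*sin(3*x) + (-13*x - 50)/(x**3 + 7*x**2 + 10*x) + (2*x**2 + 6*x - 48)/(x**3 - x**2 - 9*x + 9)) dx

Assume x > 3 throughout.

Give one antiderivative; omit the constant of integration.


Step 1. Rewrite: now ∫(-3*x**2*sin(3*x)) dx + ∫((-13*x - 50)/(x**3 + 7*x**2 + 10*x)) dx + ∫((2*x**2 + 6*x - 48)/(x**3 - x**2 - 9*x + 9)) dx.
Step 2. Decompose ∫((-13*x - 50)/(x**3 + 7*x**2 + 10*x)) dx by partial fractions, (-13*x - 50)/(x**3 + 7*x**2 + 10*x) = 1/(x + 5) + 4/(x + 2) - 5/x: now ∫(-5/x) dx + ∫(-3*x**2*sin(3*x)) dx + ∫((2*x**2 + 6*x - 48)/(x**3 - x**2 - 9*x + 9)) dx + ∫(4/(x + 2)) dx + ∫(1/(x + 5)) dx.
Step 3. Evaluate the standard form [assuming x > -2]: now 4*log(x + 2) + ∫(-5/x) dx + ∫(-3*x**2*sin(3*x)) dx + ∫((2*x**2 + 6*x - 48)/(x**3 - x**2 - 9*x + 9)) dx + ∫(1/(x + 5)) dx.
Step 4. Evaluate the standard form [assuming x > 0]: now -5*log(x) + 4*log(x + 2) + ∫(-3*x**2*sin(3*x)) dx + ∫((2*x**2 + 6*x - 48)/(x**3 - x**2 - 9*x + 9)) dx + ∫(1/(x + 5)) dx.
Step 5. Evaluate the standard form [assuming x > -5]: now -5*log(x) + 4*log(x + 2) + log(x + 5) + ∫(-3*x**2*sin(3*x)) dx + ∫((2*x**2 + 6*x - 48)/(x**3 - x**2 - 9*x + 9)) dx.
Step 6. Integrate ∫(-3*x**2*sin(3*x)) dx by parts with u = x**2, dv = (-3*sin(3*x)) dx, so v = cos(3*x): now x**2*cos(3*x) - 5*log(x) + 4*log(x + 2) + log(x + 5) + ∫(-2*x*cos(3*x)) dx + ∫((2*x**2 + 6*x - 48)/(x**3 - x**2 - 9*x + 9)) dx.
Step 7. Integrate ∫(-2*x*cos(3*x)) dx by parts with u = x, dv = (-2*cos(3*x)) dx, so v = -2*sin(3*x)/3: now x**2*cos(3*x) - 2*x*sin(3*x)/3 - 5*log(x) + 4*log(x + 2) + log(x + 5) + ∫((2*x**2 + 6*x - 48)/(x**3 - x**2 - 9*x + 9)) dx + ∫(2*sin(3*x)/3) dx.
Step 8. Evaluate the standard form: now x**2*cos(3*x) - 2*x*sin(3*x)/3 - 5*log(x) + 4*log(x + 2) + log(x + 5) - 2*cos(3*x)/9 + ∫((2*x**2 + 6*x - 48)/(x**3 - x**2 - 9*x + 9)) dx.
Step 9. Decompose ∫((2*x**2 + 6*x - 48)/(x**3 - x**2 - 9*x + 9)) dx by partial fractions, (2*x**2 + 6*x - 48)/(x**3 - x**2 - 9*x + 9) = -2/(x + 3) + 5/(x - 1) - 1/(x - 3): now x**2*cos(3*x) - 2*x*sin(3*x)/3 - 5*log(x) + 4*log(x + 2) + log(x + 5) - 2*cos(3*x)/9 + ∫(-1/(x - 3)) dx + ∫(5/(x - 1)) dx + ∫(-2/(x + 3)) dx.
Step 10. Evaluate the standard form [assuming x > -3]: now x**2*cos(3*x) - 2*x*sin(3*x)/3 - 5*log(x) + 4*log(x + 2) - 2*log(x + 3) + log(x + 5) - 2*cos(3*x)/9 + ∫(-1/(x - 3)) dx + ∫(5/(x - 1)) dx.
Step 11. Evaluate the standard form [assuming x > 1]: now x**2*cos(3*x) - 2*x*sin(3*x)/3 - 5*log(x) + 5*log(x - 1) + 4*log(x + 2) - 2*log(x + 3) + log(x + 5) - 2*cos(3*x)/9 + ∫(-1/(x - 3)) dx.
Step 12. Evaluate the standard form [assuming x > 3]: now x**2*cos(3*x) - 2*x*sin(3*x)/3 - 5*log(x) - log(x - 3) + 5*log(x - 1) + 4*log(x + 2) - 2*log(x + 3) + log(x + 5) - 2*cos(3*x)/9.
Answer: x**2*cos(3*x) - 2*x*sin(3*x)/3 - 5*log(x) - log(x - 3) + 5*log(x - 1) + 4*log(x + 2) - 2*log(x + 3) + log(x + 5) - 2*cos(3*x)/9.


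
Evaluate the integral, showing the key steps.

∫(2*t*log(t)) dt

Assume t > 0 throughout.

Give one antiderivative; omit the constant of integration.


Step 1. Integrate ∫(2*t*log(t)) dt by parts with u = log(t), dv = (2*t) dt, so v = t**2 [assuming t > 0]: now t**2*log(t) + ∫(-t) dt.
Step 2. Evaluate the standard form: now t**2*log(t) - t**2/2.
Answer: t**2*log(t) - t**2/2.


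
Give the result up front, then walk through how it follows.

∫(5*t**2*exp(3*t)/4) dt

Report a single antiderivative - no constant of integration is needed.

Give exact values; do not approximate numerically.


The answer is 5*t**2*exp(3*t)/12 - 5*t*exp(3*t)/18 + 5*exp(3*t)/54.
Step 1. Integrate ∫(5*t**2*exp(3*t)/4) dt by parts with u = t**2, dv = (5*exp(3*t)/4) dt, so v = 5*exp(3*t)/12: now 5*t**2*exp(3*t)/12 + ∫(-5*t*exp(3*t)/6) dt.
Step 2. Integrate ∫(-5*t*exp(3*t)/6) dt by parts with u = t, dv = (-5*exp(3*t)/6) dt, so v = -5*exp(3*t)/18: now 5*t**2*exp(3*t)/12 - 5*t*exp(3*t)/18 + ∫(5*exp(3*t)/18) dt.
Step 3. Evaluate the standard form: now 5*t**2*exp(3*t)/12 - 5*t*exp(3*t)/18 + 5*exp(3*t)/54.
Answer: 5*t**2*exp(3*t)/12 - 5*t*exp(3*t)/18 + 5*exp(3*t)/54.


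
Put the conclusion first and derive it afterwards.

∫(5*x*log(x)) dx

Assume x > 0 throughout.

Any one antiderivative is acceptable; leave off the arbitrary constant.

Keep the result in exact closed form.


The answer is 5*x**2*log(x)/2 - 5*x**2/4.
Step 1. Integrate ∫(5*x*log(x)) dx by parts with u = log(x), dv = (5*x) dx, so v = 5*x**2/2 [assuming x > 0]: now 5*x**2*log(x)/2 + ∫(-5*x/2) dx.
Step 2. Evaluate the standard form: now 5*x**2*log(x)/2 - 5*x**2/4.
Answer: 5*x**2*log(x)/2 - 5*x**2/4.


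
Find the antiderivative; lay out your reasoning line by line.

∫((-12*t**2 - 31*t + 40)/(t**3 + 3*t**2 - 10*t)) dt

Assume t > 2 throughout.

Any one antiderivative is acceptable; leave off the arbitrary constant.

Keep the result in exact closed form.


Step 1. Decompose ∫((-12*t**2 - 31*t + 40)/(t**3 + 3*t**2 - 10*t)) dt by partial fractions, (-12*t**2 - 31*t + 40)/(t**3 + 3*t**2 - 10*t) = -3/(t + 5) - 5/(t - 2) - 4/t: now ∫(-4/t) dt + ∫(-5/(t - 2)) dt + ∫(-3/(t + 5)) dt.
Step 2. Evaluate the standard form [assuming t > 0]: now -4*log(t) + ∫(-5/(t - 2)) dt + ∫(-3/(t + 5)) dt.
Step 3. Evaluate the standard form [assuming t > 2]: now -4*log(t) - 5*log(t - 2) + ∫(-3/(t + 5)) dt.
Step 4. Evaluate the standard form [assuming t > -5]: now -4*log(t) - 5*log(t - 2) - 3*log(t + 5).
Answer: -4*log(t) - 5*log(t - 2) - 3*log(t + 5).


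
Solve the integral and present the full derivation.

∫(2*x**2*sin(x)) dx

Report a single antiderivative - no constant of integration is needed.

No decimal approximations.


Step 1. Integrate ∫(2*x**2*sin(x)) dx by parts with u = x**2, dv = (2*sin(x)) dx, so v = -2*cos(x): now -2*x**2*cos(x) + ∫(4*x*cos(x)) dx.
Step 2. Integrate ∫(4*x*cos(x)) dx by parts with u = x, dv = (4*cos(x)) dx, so v = 4*sin(x): now -2*x**2*cos(x) + 4*x*sin(x) + ∫(-4*sin(x)) dx.
Step 3. Evaluate the standard form: now -2*x**2*cos(x) + 4*x*sin(x) + 4*cos(x).
Answer: -2*x**2*cos(x) + 4*x*sin(x) + 4*cos(x).


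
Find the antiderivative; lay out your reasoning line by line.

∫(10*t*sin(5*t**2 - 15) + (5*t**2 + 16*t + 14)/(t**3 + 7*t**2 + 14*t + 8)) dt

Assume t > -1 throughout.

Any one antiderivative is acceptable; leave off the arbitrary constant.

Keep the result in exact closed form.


Step 1. Rewrite: now ∫(10*t*sin(5*t**2 - 15)) dt + ∫((5*t**2 + 16*t + 14)/(t**3 + 7*t**2 + 14*t + 8)) dt.
Step 2. Decompose ∫((5*t**2 + 16*t + 14)/(t**3 + 7*t**2 + 14*t + 8)) dt by partial fractions, (5*t**2 + 16*t + 14)/(t**3 + 7*t**2 + 14*t + 8) = 5/(t + 4) - 1/(t + 2) + 1/(t + 1): now ∫(10*t*sin(5*t**2 - 15)) dt + ∫(1/(t + 1)) dt + ∫(-1/(t + 2)) dt + ∫(5/(t + 4)) dt.
Step 3. Evaluate the standard form [assuming t > -1]: now log(t + 1) + ∫(10*t*sin(5*t**2 - 15)) dt + ∫(-1/(t + 2)) dt + ∫(5/(t + 4)) dt.
Step 4. Evaluate the standard form [assuming t > -2]: now log(t + 1) - log(t + 2) + ∫(10*t*sin(5*t**2 - 15)) dt + ∫(5/(t + 4)) dt.
Step 5. Evaluate the standard form [assuming t > -4]: now log(t + 1) - log(t + 2) + 5*log(t + 4) + ∫(10*t*sin(5*t**2 - 15)) dt.
Step 6. Substitute u = t**2 - 3, turning ∫(10*t*sin(5*t**2 - 15)) dt into ∫(5*sin(5*u)) du: now log(t + 1) - log(t + 2) + 5*log(t + 4) + ∫(5*sin(5*u)) du.
Step 7. Evaluate the standard form: now log(t + 1) - log(t + 2) + 5*log(t + 4) - cos(5*u).
Step 8. Substitute back u = t**2 - 3: now log(t + 1) - log(t + 2) + 5*log(t + 4) - cos(5*t**2 - 15).
Answer: log(t + 1) - log(t + 2) + 5*log(t + 4) - cos(5*t**2 - 15).


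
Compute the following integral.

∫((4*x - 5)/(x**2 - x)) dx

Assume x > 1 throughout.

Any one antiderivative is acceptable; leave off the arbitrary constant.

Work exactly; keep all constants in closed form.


Answer: 5*log(x) - log(x - 1).


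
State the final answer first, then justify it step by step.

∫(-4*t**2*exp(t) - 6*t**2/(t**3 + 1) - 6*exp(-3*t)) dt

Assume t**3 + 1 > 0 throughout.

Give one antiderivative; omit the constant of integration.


The answer is -4*t**2*exp(t) + 8*t*exp(t) - 8*exp(t) - 2*log(t**3 + 1) + 2*exp(-3*t).
Step 1. Rewrite: now ∫(-6*t**2/(t**3 + 1)) dt + ∫(-4*t**2*exp(t)) dt + ∫(-6*exp(-3*t)) dt.
Step 2. Evaluate the standard form: now ∫(-6*t**2/(t**3 + 1)) dt + ∫(-4*t**2*exp(t)) dt + 2*exp(-3*t).
Step 3. Integrate ∫(-4*t**2*exp(t)) dt by parts with u = t**2, dv = (-4*exp(t)) dt, so v = -4*exp(t): now -4*t**2*exp(t) + ∫(8*t*exp(t)) dt + ∫(-6*t**2/(t**3 + 1)) dt + 2*exp(-3*t).
Step 4. Integrate ∫(8*t*exp(t)) dt by parts with u = t, dv = (8*exp(t)) dt, so v = 8*exp(t): now -4*t**2*exp(t) + 8*t*exp(t) + ∫(-6*t**2/(t**3 + 1)) dt + ∫(-8*exp(t)) dt + 2*exp(-3*t).
Step 5. Evaluate the standard form: now -4*t**2*exp(t) + 8*t*exp(t) - 8*exp(t) + ∫(-6*t**2/(t**3 + 1)) dt + 2*exp(-3*t).
Step 6. Substitute u = t**3 + 1, turning ∫(-6*t**2/(t**3 + 1)) dt into ∫(-2/u) du: now -4*t**2*exp(t) + 8*t*exp(t) - 8*exp(t) + ∫(-2/u) du + 2*exp(-3*t).
Step 7. Evaluate the standard form [assuming u > 0]: now -4*t**2*exp(t) + 8*t*exp(t) - 8*exp(t) - 2*log(u) + 2*exp(-3*t).
Step 8. Substitute back u = t**3 + 1: now -4*t**2*exp(t) + 8*t*exp(t) - 8*exp(t) - 2*log(t**3 + 1) + 2*exp(-3*t).
Answer: -4*t**2*exp(t) + 8*t*exp(t) - 8*exp(t) - 2*log(t**3 + 1) + 2*exp(-3*t).


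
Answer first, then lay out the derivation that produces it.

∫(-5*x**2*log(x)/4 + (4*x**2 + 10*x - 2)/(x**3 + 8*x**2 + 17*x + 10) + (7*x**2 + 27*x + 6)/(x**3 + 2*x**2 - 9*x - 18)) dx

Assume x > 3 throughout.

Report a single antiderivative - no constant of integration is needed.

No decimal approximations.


The answer is -5*x**3*log(x)/12 + 5*x**3/36 + 5*log(x - 3) - 2*log(x + 1) + 6*log(x + 2) - 2*log(x + 3) + 4*log(x + 5).
Step 1. Rewrite: now ∫(-5*x**2*log(x)/4) dx + ∫((4*x**2 + 10*x - 2)/(x**3 + 8*x**2 + 17*x + 10)) dx + ∫((7*x**2 + 27*x + 6)/(x**3 + 2*x**2 - 9*x - 18)) dx.
Step 2. Decompose ∫((7*x**2 + 27*x + 6)/(x**3 + 2*x**2 - 9*x - 18)) dx by partial fractions, (7*x**2 + 27*x + 6)/(x**3 + 2*x**2 - 9*x - 18) = -2/(x + 3) + 4/(x + 2) + 5/(x - 3): now ∫(-5*x**2*log(x)/4) dx + ∫((4*x**2 + 10*x - 2)/(x**3 + 8*x**2 + 17*x + 10)) dx + ∫(5/(x - 3)) dx + ∫(4/(x + 2)) dx + ∫(-2/(x + 3)) dx.
Step 3. Evaluate the standard form [assuming x > -2]: now 4*log(x + 2) + ∫(-5*x**2*log(x)/4) dx + ∫((4*x**2 + 10*x - 2)/(x**3 + 8*x**2 + 17*x + 10)) dx + ∫(5/(x - 3)) dx + ∫(-2/(x + 3)) dx.
Step 4. Evaluate the standard form [assuming x > -3]: now 4*log(x + 2) - 2*log(x + 3) + ∫(-5*x**2*log(x)/4) dx + ∫((4*x**2 + 10*x - 2)/(x**3 + 8*x**2 + 17*x + 10)) dx + ∫(5/(x - 3)) dx.
Step 5. Evaluate the standard form [assuming x > 3]: now 5*log(x - 3) + 4*log(x + 2) - 2*log(x + 3) + ∫(-5*x**2*log(x)/4) dx + ∫((4*x**2 + 10*x - 2)/(x**3 + 8*x**2 + 17*x + 10)) dx.
Step 6. Integrate ∫(-5*x**2*log(x)/4) dx by parts with u = log(x), dv = (-5*x**2/4) dx, so v = -5*x**3/12 [assuming x > 0]: now -5*x**3*log(x)/12 + 5*log(x - 3) + 4*log(x + 2) - 2*log(x + 3) + ∫(5*x**2/12) dx + ∫((4*x**2 + 10*x - 2)/(x**3 + 8*x**2 + 17*x + 10)) dx.
Step 7. Evaluate the standard form: now -5*x**3*log(x)/12 + 5*x**3/36 + 5*log(x - 3) + 4*log(x + 2) - 2*log(x + 3) + ∫((4*x**2 + 10*x - 2)/(x**3 + 8*x**2 + 17*x + 10)) dx.
Step 8. Decompose ∫((4*x**2 + 10*x - 2)/(x**3 + 8*x**2 + 17*x + 10)) dx by partial fractions, (4*x**2 + 10*x - 2)/(x**3 + 8*x**2 + 17*x + 10) = 4/(x + 5) + 2/(x + 2) - 2/(x + 1): now -5*x**3*log(x)/12 + 5*x**3/36 + 5*log(x - 3) + 4*log(x + 2) - 2*log(x + 3) + ∫(-2/(x + 1)) dx + ∫(2/(x + 2)) dx + ∫(4/(x + 5)) dx.
Step 9. Evaluate the standard form [assuming x > -2]: now -5*x**3*log(x)/12 + 5*x**3/36 + 5*log(x - 3) + 6*log(x + 2) - 2*log(x + 3) + ∫(-2/(x + 1)) dx + ∫(4/(x + 5)) dx.
Step 10. Evaluate the standard form [assuming x > -1]: now -5*x**3*log(x)/12 + 5*x**3/36 + 5*log(x - 3) - 2*log(x + 1) + 6*log(x + 2) - 2*log(x + 3) + ∫(4/(x + 5)) dx.
Step 11. Evaluate the standard form [assuming x > -5]: now -5*x**3*log(x)/12 + 5*x**3/36 + 5*log(x - 3) - 2*log(x + 1) + 6*log(x + 2) - 2*log(x + 3) + 4*log(x + 5).
Answer: -5*x**3*log(x)/12 + 5*x**3/36 + 5*log(x - 3) - 2*log(x + 1) + 6*log(x + 2) - 2*log(x + 3) + 4*log(x + 5).


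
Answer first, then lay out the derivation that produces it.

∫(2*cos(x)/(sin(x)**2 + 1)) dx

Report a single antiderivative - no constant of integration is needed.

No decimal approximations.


The answer is 2*atan(sin(x)).
Step 1. Substitute u = sin(x), turning ∫(2*cos(x)/(sin(x)**2 + 1)) dx into ∫(2/(u**2 + 1)) du: now ∫(2/(u**2 + 1)) du.
Step 2. Evaluate the standard form: now 2*atan(u).
Step 3. Substitute back u = sin(x): now 2*atan(sin(x)).
Answer: 2*atan(sin(x)).


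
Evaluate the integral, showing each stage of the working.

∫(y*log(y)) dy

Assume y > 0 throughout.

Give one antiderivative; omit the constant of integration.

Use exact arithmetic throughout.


Step 1. Integrate ∫(y*log(y)) dy by parts with u = log(y), dv = (y) dy, so v = y**2/2 [assuming y > 0]: now y**2*log(y)/2 + ∫(-y/2) dy.
Step 2. Evaluate the standard form: now y**2*log(y)/2 - y**2/4.
Answer: y**2*log(y)/2 - y**2/4.


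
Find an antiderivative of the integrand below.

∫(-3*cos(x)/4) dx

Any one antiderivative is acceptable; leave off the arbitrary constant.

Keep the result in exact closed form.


Answer: -3*sin(x)/4.


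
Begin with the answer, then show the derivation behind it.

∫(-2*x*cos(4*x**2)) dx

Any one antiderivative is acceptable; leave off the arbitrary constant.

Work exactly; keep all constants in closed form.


The answer is -sin(4*x**2)/4.
Step 1. Substitute u = x**2, turning ∫(-2*x*cos(4*x**2)) dx into ∫(-cos(4*u)) du: now ∫(-cos(4*u)) du.
Step 2. Evaluate the standard form: now -sin(4*u)/4.
Step 3. Substitute back u = x**2: now -sin(4*x**2)/4.
Answer: -sin(4*x**2)/4.


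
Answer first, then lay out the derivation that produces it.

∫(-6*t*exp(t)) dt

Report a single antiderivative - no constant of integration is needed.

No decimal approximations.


The answer is -6*t*exp(t) + 6*exp(t).
Step 1. Integrate ∫(-6*t*exp(t)) dt by parts with u = t, dv = (-6*exp(t)) dt, so v = -6*exp(t): now -6*t*exp(t) + ∫(6*exp(t)) dt.
Step 2. Evaluate the standard form: now -6*t*exp(t) + 6*exp(t).
Answer: -6*t*exp(t) + 6*exp(t).


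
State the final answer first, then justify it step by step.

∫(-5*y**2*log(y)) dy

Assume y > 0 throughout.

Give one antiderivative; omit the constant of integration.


The answer is -5*y**3*log(y)/3 + 5*y**3/9.
Step 1. Integrate ∫(-5*y**2*log(y)) dy by parts with u = log(y), dv = (-5*y**2) dy, so v = -5*y**3/3 [assuming y > 0]: now -5*y**3*log(y)/3 + ∫(5*y**2/3) dy.
Step 2. Evaluate the standard form: now -5*y**3*log(y)/3 + 5*y**3/9.
Answer: -5*y**3*log(y)/3 + 5*y**3/9.


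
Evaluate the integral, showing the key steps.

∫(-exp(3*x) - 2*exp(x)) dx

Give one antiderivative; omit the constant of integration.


Step 1. Rewrite: now ∫(-2*exp(x)) dx + ∫(-exp(3*x)) dx.
Step 2. Evaluate the standard form: now -2*exp(x) + ∫(-exp(3*x)) dx.
Step 3. Evaluate the standard form: now -exp(3*x)/3 - 2*exp(x).
Answer: -exp(3*x)/3 - 2*exp(x).


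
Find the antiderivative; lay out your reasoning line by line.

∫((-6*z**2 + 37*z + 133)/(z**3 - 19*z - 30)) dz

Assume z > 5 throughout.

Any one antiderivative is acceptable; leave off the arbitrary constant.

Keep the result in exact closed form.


Step 1. Decompose ∫((-6*z**2 + 37*z + 133)/(z**3 - 19*z - 30)) dz by partial fractions, (-6*z**2 + 37*z + 133)/(z**3 - 19*z - 30) = -4/(z + 3) - 5/(z + 2) + 3/(z - 5): now ∫(3/(z - 5)) dz + ∫(-5/(z + 2)) dz + ∫(-4/(z + 3)) dz.
Step 2. Evaluate the standard form [assuming z > -3]: now -4*log(z + 3) + ∫(3/(z - 5)) dz + ∫(-5/(z + 2)) dz.
Step 3. Evaluate the standard form [assuming z > -2]: now -5*log(z + 2) - 4*log(z + 3) + ∫(3/(z - 5)) dz.
Step 4. Evaluate the standard form [assuming z > 5]: now 3*log(z - 5) - 5*log(z + 2) - 4*log(z + 3).
Answer: 3*log(z - 5) - 5*log(z + 2) - 4*log(z + 3).


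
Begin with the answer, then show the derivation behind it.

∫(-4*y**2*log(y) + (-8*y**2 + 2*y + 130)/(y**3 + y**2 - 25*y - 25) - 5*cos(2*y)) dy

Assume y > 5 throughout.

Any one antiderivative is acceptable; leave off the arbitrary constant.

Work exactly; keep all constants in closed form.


The answer is -4*y**3*log(y)/3 + 4*y**3/9 - log(y - 5) - 5*log(y + 1) - 2*log(y + 5) - 5*sin(2*y)/2.
Step 1. Rewrite: now ∫(-4*y**2*log(y)) dy + ∫((-8*y**2 + 2*y + 130)/(y**3 + y**2 - 25*y - 25)) dy + ∫(-5*cos(2*y)) dy.
Step 2. Decompose ∫((-8*y**2 + 2*y + 130)/(y**3 + y**2 - 25*y - 25)) dy by partial fractions, (-8*y**2 + 2*y + 130)/(y**3 + y**2 - 25*y - 25) = -2/(y + 5) - 5/(y + 1) - 1/(y - 5): now ∫(-4*y**2*log(y)) dy + ∫(-1/(y - 5)) dy + ∫(-5/(y + 1)) dy + ∫(-2/(y + 5)) dy + ∫(-5*cos(2*y)) dy.
Step 3. Evaluate the standard form [assuming y > -1]: now -5*log(y + 1) + ∫(-4*y**2*log(y)) dy + ∫(-1/(y - 5)) dy + ∫(-2/(y + 5)) dy + ∫(-5*cos(2*y)) dy.
Step 4. Evaluate the standard form [assuming y > -5]: now -5*log(y + 1) - 2*log(y + 5) + ∫(-4*y**2*log(y)) dy + ∫(-1/(y - 5)) dy + ∫(-5*cos(2*y)) dy.
Step 5. Evaluate the standard form [assuming y > 5]: now -log(y - 5) - 5*log(y + 1) - 2*log(y + 5) + ∫(-4*y**2*log(y)) dy + ∫(-5*cos(2*y)) dy.
Step 6. Evaluate the standard form: now -log(y - 5) - 5*log(y + 1) - 2*log(y + 5) - 5*sin(2*y)/2 + ∫(-4*y**2*log(y)) dy.
Step 7. Integrate ∫(-4*y**2*log(y)) dy by parts with u = log(y), dv = (-4*y**2) dy, so v = -4*y**3/3 [assuming y > 0]: now -4*y**3*log(y)/3 - log(y - 5) - 5*log(y + 1) - 2*log(y + 5) - 5*sin(2*y)/2 + ∫(4*y**2/3) dy.
Step 8. Evaluate the standard form: now -4*y**3*log(y)/3 + 4*y**3/9 - log(y - 5) - 5*log(y + 1) - 2*log(y + 5) - 5*sin(2*y)/2.
Answer: -4*y**3*log(y)/3 + 4*y**3/9 - log(y - 5) - 5*log(y + 1) - 2*log(y + 5) - 5*sin(2*y)/2.


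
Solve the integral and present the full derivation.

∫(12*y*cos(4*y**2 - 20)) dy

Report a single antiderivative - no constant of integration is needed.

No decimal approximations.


Step 1. Substitute u = y**2 - 5, turning ∫(12*y*cos(4*y**2 - 20)) dy into ∫(6*cos(4*u)) du: now ∫(6*cos(4*u)) du.
Step 2. Evaluate the standard form: now 3*sin(4*u)/2.
Step 3. Substitute back u = y**2 - 5: now 3*sin(4*y**2 - 20)/2.
Answer: 3*sin(4*y**2 - 20)/2.


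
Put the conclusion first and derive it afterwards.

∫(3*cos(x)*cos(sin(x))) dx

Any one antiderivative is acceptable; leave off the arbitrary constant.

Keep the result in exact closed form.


The answer is 3*sin(sin(x)).
Step 1. Substitute u = sin(x), turning ∫(3*cos(x)*cos(sin(x))) dx into ∫(3*cos(u)) du: now ∫(3*cos(u)) du.
Step 2. Evaluate the standard form: now 3*sin(u).
Step 3. Substitute back u = sin(x): now 3*sin(sin(x)).
Answer: 3*sin(sin(x)).


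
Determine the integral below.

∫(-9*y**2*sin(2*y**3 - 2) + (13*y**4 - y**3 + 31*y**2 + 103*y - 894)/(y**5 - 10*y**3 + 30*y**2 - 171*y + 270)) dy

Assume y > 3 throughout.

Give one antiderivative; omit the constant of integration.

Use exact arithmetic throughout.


Answer: 5*log(y - 3) + 4*log(y - 2) + 4*log(y + 5) + 3*cos(2*y**3 - 2)/2 - 4*atan(y/3)/3.


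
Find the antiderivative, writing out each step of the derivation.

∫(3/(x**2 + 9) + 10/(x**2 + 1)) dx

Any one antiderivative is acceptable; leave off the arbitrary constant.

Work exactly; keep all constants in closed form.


Step 1. Rewrite: now ∫(10/(x**2 + 1)) dx + ∫(3/(x**2 + 9)) dx.
Step 2. Evaluate the standard form: now atan(x/3) + ∫(10/(x**2 + 1)) dx.
Step 3. Evaluate the standard form: now atan(x/3) + 10*atan(x).
Answer: atan(x/3) + 10*atan(x).


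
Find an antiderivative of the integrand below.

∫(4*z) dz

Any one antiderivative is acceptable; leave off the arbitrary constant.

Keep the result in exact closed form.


Answer: 2*z**2.


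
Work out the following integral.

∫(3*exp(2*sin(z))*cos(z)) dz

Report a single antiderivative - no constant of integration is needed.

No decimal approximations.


Answer: 3*exp(2*sin(z))/2.


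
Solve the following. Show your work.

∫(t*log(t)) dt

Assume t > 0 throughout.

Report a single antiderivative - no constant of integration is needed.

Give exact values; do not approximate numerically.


Step 1. Integrate ∫(t*log(t)) dt by parts with u = log(t), dv = (t) dt, so v = t**2/2 [assuming t > 0]: now t**2*log(t)/2 + ∫(-t/2) dt.
Step 2. Evaluate the standard form: now t**2*log(t)/2 - t**2/4.
Answer: t**2*log(t)/2 - t**2/4.


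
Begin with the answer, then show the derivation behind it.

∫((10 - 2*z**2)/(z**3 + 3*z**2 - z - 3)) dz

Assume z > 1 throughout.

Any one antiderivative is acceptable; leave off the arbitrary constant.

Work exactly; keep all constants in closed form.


The answer is log(z - 1) - 2*log(z + 1) - log(z + 3).
Step 1. Decompose ∫((10 - 2*z**2)/(z**3 + 3*z**2 - z - 3)) dz by partial fractions, (10 - 2*z**2)/(z**3 + 3*z**2 - z - 3) = -1/(z + 3) - 2/(z + 1) + 1/(z - 1): now ∫(1/(z - 1)) dz + ∫(-2/(z + 1)) dz + ∫(-1/(z + 3)) dz.
Step 2. Evaluate the standard form [assuming z > -1]: now -2*log(z + 1) + ∫(1/(z - 1)) dz + ∫(-1/(z + 3)) dz.
Step 3. Evaluate the standard form [assuming z > 1]: now log(z - 1) - 2*log(z + 1) + ∫(-1/(z + 3)) dz.
Step 4. Evaluate the standard form [assuming z > -3]: now log(z - 1) - 2*log(z + 1) - log(z + 3).
Answer: log(z - 1) - 2*log(z + 1) - log(z + 3).


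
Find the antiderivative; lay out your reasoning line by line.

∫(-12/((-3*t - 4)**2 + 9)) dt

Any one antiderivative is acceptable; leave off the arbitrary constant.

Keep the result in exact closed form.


Step 1. Substitute u = -3*t - 4, turning ∫(-12/((-3*t - 4)**2 + 9)) dt into ∫(4/(u**2 + 9)) du: now ∫(4/(u**2 + 9)) du.
Step 2. Evaluate the standard form: now 4*atan(u/3)/3.
Step 3. Substitute back u = -3*t - 4: now -4*atan(t + 4/3)/3.
Answer: -4*atan(t + 4/3)/3.


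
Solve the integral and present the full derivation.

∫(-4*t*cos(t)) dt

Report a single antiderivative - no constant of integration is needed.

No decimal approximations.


Step 1. Integrate ∫(-4*t*cos(t)) dt by parts with u = t, dv = (-4*cos(t)) dt, so v = -4*sin(t): now -4*t*sin(t) + ∫(4*sin(t)) dt.
Step 2. Evaluate the standard form: now -4*t*sin(t) - 4*cos(t).
Answer: -4*t*sin(t) - 4*cos(t).


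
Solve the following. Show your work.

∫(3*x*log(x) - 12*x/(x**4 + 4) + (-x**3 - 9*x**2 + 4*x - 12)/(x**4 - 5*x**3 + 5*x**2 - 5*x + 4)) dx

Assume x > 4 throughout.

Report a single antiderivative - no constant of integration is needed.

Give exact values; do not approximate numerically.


Step 1. Rewrite: now ∫(-12*x/(x**4 + 4)) dx + ∫(3*x*log(x)) dx + ∫((-x**3 - 9*x**2 + 4*x - 12)/(x**4 - 5*x**3 + 5*x**2 - 5*x + 4)) dx.
Step 2. Integrate ∫(3*x*log(x)) dx by parts with u = log(x), dv = (3*x) dx, so v = 3*x**2/2 [assuming x > 0]: now 3*x**2*log(x)/2 + ∫(-3*x/2) dx + ∫(-12*x/(x**4 + 4)) dx + ∫((-x**3 - 9*x**2 + 4*x - 12)/(x**4 - 5*x**3 + 5*x**2 - 5*x + 4)) dx.
Step 3. Evaluate the standard form: now 3*x**2*log(x)/2 - 3*x**2/4 + ∫(-12*x/(x**4 + 4)) dx + ∫((-x**3 - 9*x**2 + 4*x - 12)/(x**4 - 5*x**3 + 5*x**2 - 5*x + 4)) dx.
Step 4. Decompose ∫((-x**3 - 9*x**2 + 4*x - 12)/(x**4 - 5*x**3 + 5*x**2 - 5*x + 4)) dx by partial fractions, (-x**3 - 9*x**2 + 4*x - 12)/(x**4 - 5*x**3 + 5*x**2 - 5*x + 4) = -1/(x**2 + 1) + 3/(x - 1) - 4/(x - 4): now 3*x**2*log(x)/2 - 3*x**2/4 + ∫(-12*x/(x**4 + 4)) dx + ∫(-4/(x - 4)) dx + ∫(3/(x - 1)) dx + ∫(-1/(x**2 + 1)) dx.
Step 5. Evaluate the standard form [assuming x > 4]: now 3*x**2*log(x)/2 - 3*x**2/4 - 4*log(x - 4) + ∫(-12*x/(x**4 + 4)) dx + ∫(3/(x - 1)) dx + ∫(-1/(x**2 + 1)) dx.
Step 6. Evaluate the standard form [assuming x > 1]: now 3*x**2*log(x)/2 - 3*x**2/4 - 4*log(x - 4) + 3*log(x - 1) + ∫(-12*x/(x**4 + 4)) dx + ∫(-1/(x**2 + 1)) dx.
Step 7. Evaluate the standard form: now 3*x**2*log(x)/2 - 3*x**2/4 - 4*log(x - 4) + 3*log(x - 1) - atan(x) + ∫(-12*x/(x**4 + 4)) dx.
Step 8. Substitute u = x**2, turning ∫(-12*x/(x**4 + 4)) dx into ∫(-6/(u**2 + 4)) du: now 3*x**2*log(x)/2 - 3*x**2/4 - 4*log(x - 4) + 3*log(x - 1) - atan(x) + ∫(-6/(u**2 + 4)) du.
Step 9. Evaluate the standard form: now 3*x**2*log(x)/2 - 3*x**2/4 - 4*log(x - 4) + 3*log(x - 1) - 3*atan(u/2) - atan(x).
Step 10. Substitute back u = x**2: now 3*x**2*log(x)/2 - 3*x**2/4 - 4*log(x - 4) + 3*log(x - 1) - atan(x) - 3*atan(x**2/2).
Answer: 3*x**2*log(x)/2 - 3*x**2/4 - 4*log(x - 4) + 3*log(x - 1) - atan(x) - 3*atan(x**2/2).


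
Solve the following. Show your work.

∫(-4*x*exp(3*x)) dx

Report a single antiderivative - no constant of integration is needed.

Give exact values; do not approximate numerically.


Step 1. Integrate ∫(-4*x*exp(3*x)) dx by parts with u = x, dv = (-4*exp(3*x)) dx, so v = -4*exp(3*x)/3: now -4*x*exp(3*x)/3 + ∫(4*exp(3*x)/3) dx.
Step 2. Evaluate the standard form: now -4*x*exp(3*x)/3 + 4*exp(3*x)/9.
Answer: -4*x*exp(3*x)/3 + 4*exp(3*x)/9.


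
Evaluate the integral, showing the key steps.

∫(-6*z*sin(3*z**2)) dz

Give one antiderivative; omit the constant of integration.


Step 1. Substitute u = z**2, turning ∫(-6*z*sin(3*z**2)) dz into ∫(-3*sin(3*u)) du: now ∫(-3*sin(3*u)) du.
Step 2. Evaluate the standard form: now cos(3*u).
Step 3. Substitute back u = z**2: now cos(3*z**2).
Answer: cos(3*z**2).


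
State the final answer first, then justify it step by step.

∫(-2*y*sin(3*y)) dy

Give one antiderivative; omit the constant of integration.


The answer is 2*y*cos(3*y)/3 - 2*sin(3*y)/9.
Step 1. Integrate ∫(-2*y*sin(3*y)) dy by parts with u = y, dv = (-2*sin(3*y)) dy, so v = 2*cos(3*y)/3: now 2*y*cos(3*y)/3 + ∫(-2*cos(3*y)/3) dy.
Step 2. Evaluate the standard form: now 2*y*cos(3*y)/3 - 2*sin(3*y)/9.
Answer: 2*y*cos(3*y)/3 - 2*sin(3*y)/9.


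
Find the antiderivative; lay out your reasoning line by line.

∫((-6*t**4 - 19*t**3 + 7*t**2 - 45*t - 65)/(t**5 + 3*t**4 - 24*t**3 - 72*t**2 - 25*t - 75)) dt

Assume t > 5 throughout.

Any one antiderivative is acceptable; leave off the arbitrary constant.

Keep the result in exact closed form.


Step 1. Decompose ∫((-6*t**4 - 19*t**3 + 7*t**2 - 45*t - 65)/(t**5 + 3*t**4 - 24*t**3 - 72*t**2 - 25*t - 75)) dt by partial fractions, (-6*t**4 - 19*t**3 + 7*t**2 - 45*t - 65)/(t**5 + 3*t**4 - 24*t**3 - 72*t**2 - 25*t - 75) = 1/(t**2 + 1) - 2/(t + 5) - 1/(t + 3) - 3/(t - 5): now ∫(-3/(t - 5)) dt + ∫(-1/(t + 3)) dt + ∫(-2/(t + 5)) dt + ∫(1/(t**2 + 1)) dt.
Step 2. Evaluate the standard form [assuming t > 5]: now -3*log(t - 5) + ∫(-1/(t + 3)) dt + ∫(-2/(t + 5)) dt + ∫(1/(t**2 + 1)) dt.
Step 3. Evaluate the standard form [assuming t > -3]: now -3*log(t - 5) - log(t + 3) + ∫(-2/(t + 5)) dt + ∫(1/(t**2 + 1)) dt.
Step 4. Evaluate the standard form [assuming t > -5]: now -3*log(t - 5) - log(t + 3) - 2*log(t + 5) + ∫(1/(t**2 + 1)) dt.
Step 5. Evaluate the standard form: now -3*log(t - 5) - log(t + 3) - 2*log(t + 5) + atan(t).
Answer: -3*log(t - 5) - log(t + 3) - 2*log(t + 5) + atan(t).


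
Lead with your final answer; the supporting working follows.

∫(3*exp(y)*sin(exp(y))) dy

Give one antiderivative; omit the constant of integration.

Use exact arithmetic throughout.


The answer is -3*cos(exp(y)).
Step 1. Substitute u = exp(y), turning ∫(3*exp(y)*sin(exp(y))) dy into ∫(3*sin(u)) du: now ∫(3*sin(u)) du.
Step 2. Evaluate the standard form: now -3*cos(u).
Step 3. Substitute back u = exp(y): now -3*cos(exp(y)).
Answer: -3*cos(exp(y)).


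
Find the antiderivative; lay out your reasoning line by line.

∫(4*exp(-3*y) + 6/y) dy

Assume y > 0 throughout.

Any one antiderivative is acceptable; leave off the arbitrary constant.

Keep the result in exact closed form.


Step 1. Rewrite: now ∫(6/y) dy + ∫(4*exp(-3*y)) dy.
Step 2. Evaluate the standard form [assuming y > 0]: now 6*log(y) + ∫(4*exp(-3*y)) dy.
Step 3. Evaluate the standard form: now 6*log(y) - 4*exp(-3*y)/3.
Answer: 6*log(y) - 4*exp(-3*y)/3.


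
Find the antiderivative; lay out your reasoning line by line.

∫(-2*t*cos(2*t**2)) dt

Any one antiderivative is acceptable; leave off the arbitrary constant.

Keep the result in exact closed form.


Step 1. Substitute u = t**2, turning ∫(-2*t*cos(2*t**2)) dt into ∫(-cos(2*u)) du: now ∫(-cos(2*u)) du.
Step 2. Evaluate the standard form: now -sin(2*u)/2.
Step 3. Substitute back u = t**2: now -sin(2*t**2)/2.
Answer: -sin(2*t**2)/2.


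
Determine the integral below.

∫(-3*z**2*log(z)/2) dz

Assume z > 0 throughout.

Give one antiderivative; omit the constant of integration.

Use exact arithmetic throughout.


Answer: -z**3*log(z)/2 + z**3/6.


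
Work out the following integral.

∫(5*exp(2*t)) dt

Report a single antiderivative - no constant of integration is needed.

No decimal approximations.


Answer: 5*exp(2*t)/2.


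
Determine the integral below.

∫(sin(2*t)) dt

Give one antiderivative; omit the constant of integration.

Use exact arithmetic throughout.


Answer: -cos(2*t)/2.


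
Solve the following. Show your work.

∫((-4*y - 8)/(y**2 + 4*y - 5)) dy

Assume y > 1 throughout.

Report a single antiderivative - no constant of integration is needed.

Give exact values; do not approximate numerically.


Step 1. Decompose ∫((-4*y - 8)/(y**2 + 4*y - 5)) dy by partial fractions, (-4*y - 8)/(y**2 + 4*y - 5) = -2/(y + 5) - 2/(y - 1): now ∫(-2/(y - 1)) dy + ∫(-2/(y + 5)) dy.
Step 2. Evaluate the standard form [assuming y > -5]: now -2*log(y + 5) + ∫(-2/(y - 1)) dy.
Step 3. Evaluate the standard form [assuming y > 1]: now -2*log(y - 1) - 2*log(y + 5).
Answer: -2*log(y - 1) - 2*log(y + 5).


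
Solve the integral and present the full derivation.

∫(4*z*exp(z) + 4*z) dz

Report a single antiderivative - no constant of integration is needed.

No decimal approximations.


Step 1. Rewrite: now ∫(4*z) dz + ∫(4*z*exp(z)) dz.
Step 2. Evaluate the standard form: now 2*z**2 + ∫(4*z*exp(z)) dz.
Step 3. Integrate ∫(4*z*exp(z)) dz by parts with u = z, dv = (4*exp(z)) dz, so v = 4*exp(z): now 2*z**2 + 4*z*exp(z) + ∫(-4*exp(z)) dz.
Step 4. Evaluate the standard form: now 2*z**2 + 4*z*exp(z) - 4*exp(z).
Answer: 2*z**2 + 4*z*exp(z) - 4*exp(z).


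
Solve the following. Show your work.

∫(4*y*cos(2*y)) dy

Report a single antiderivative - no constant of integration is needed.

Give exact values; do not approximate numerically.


Step 1. Integrate ∫(4*y*cos(2*y)) dy by parts with u = y, dv = (4*cos(2*y)) dy, so v = 2*sin(2*y): now 2*y*sin(2*y) + ∫(-2*sin(2*y)) dy.
Step 2. Evaluate the standard form: now 2*y*sin(2*y) + cos(2*y).
Answer: 2*y*sin(2*y) + cos(2*y).


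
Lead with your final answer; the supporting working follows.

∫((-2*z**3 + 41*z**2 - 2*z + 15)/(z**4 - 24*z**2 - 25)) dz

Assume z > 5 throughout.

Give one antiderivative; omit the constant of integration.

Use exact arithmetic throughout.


The answer is 3*log(z - 5) - 5*log(z + 5) + atan(z).
Step 1. Decompose ∫((-2*z**3 + 41*z**2 - 2*z + 15)/(z**4 - 24*z**2 - 25)) dz by partial fractions, (-2*z**3 + 41*z**2 - 2*z + 15)/(z**4 - 24*z**2 - 25) = 1/(z**2 + 1) - 5/(z + 5) + 3/(z - 5): now ∫(3/(z - 5)) dz + ∫(-5/(z + 5)) dz + ∫(1/(z**2 + 1)) dz.
Step 2. Evaluate the standard form [assuming z > -5]: now -5*log(z + 5) + ∫(3/(z - 5)) dz + ∫(1/(z**2 + 1)) dz.
Step 3. Evaluate the standard form [assuming z > 5]: now 3*log(z - 5) - 5*log(z + 5) + ∫(1/(z**2 + 1)) dz.
Step 4. Evaluate the standard form: now 3*log(z - 5) - 5*log(z + 5) + atan(z).
Answer: 3*log(z - 5) - 5*log(z + 5) + atan(z).


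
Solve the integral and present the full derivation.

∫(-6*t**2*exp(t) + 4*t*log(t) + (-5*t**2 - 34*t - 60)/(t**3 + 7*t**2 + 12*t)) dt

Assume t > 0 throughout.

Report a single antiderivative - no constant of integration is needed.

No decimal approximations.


Step 1. Rewrite: now ∫(4*t*log(t)) dt + ∫(-6*t**2*exp(t)) dt + ∫((-5*t**2 - 34*t - 60)/(t**3 + 7*t**2 + 12*t)) dt.
Step 2. Integrate ∫(4*t*log(t)) dt by parts with u = log(t), dv = (4*t) dt, so v = 2*t**2 [assuming t > 0]: now 2*t**2*log(t) + ∫(-2*t) dt + ∫(-6*t**2*exp(t)) dt + ∫((-5*t**2 - 34*t - 60)/(t**3 + 7*t**2 + 12*t)) dt.
Step 3. Evaluate the standard form: now 2*t**2*log(t) - t**2 + ∫(-6*t**2*exp(t)) dt + ∫((-5*t**2 - 34*t - 60)/(t**3 + 7*t**2 + 12*t)) dt.
Step 4. Decompose ∫((-5*t**2 - 34*t - 60)/(t**3 + 7*t**2 + 12*t)) dt by partial fractions, (-5*t**2 - 34*t - 60)/(t**3 + 7*t**2 + 12*t) = -1/(t + 4) + 1/(t + 3) - 5/t: now 2*t**2*log(t) - t**2 + ∫(-5/t) dt + ∫(-6*t**2*exp(t)) dt + ∫(1/(t + 3)) dt + ∫(-1/(t + 4)) dt.
Step 5. Evaluate the standard form [assuming t > -4]: now 2*t**2*log(t) - t**2 - log(t + 4) + ∫(-5/t) dt + ∫(-6*t**2*exp(t)) dt + ∫(1/(t + 3)) dt.
Step 6. Evaluate the standard form [assuming t > 0]: now 2*t**2*log(t) - t**2 - 5*log(t) - log(t + 4) + ∫(-6*t**2*exp(t)) dt + ∫(1/(t + 3)) dt.
Step 7. Evaluate the standard form [assuming t > -3]: now 2*t**2*log(t) - t**2 - 5*log(t) + log(t + 3) - log(t + 4) + ∫(-6*t**2*exp(t)) dt.
Step 8. Integrate ∫(-6*t**2*exp(t)) dt by parts with u = t**2, dv = (-6*exp(t)) dt, so v = -6*exp(t): now -6*t**2*exp(t) + 2*t**2*log(t) - t**2 - 5*log(t) + log(t + 3) - log(t + 4) + ∫(12*t*exp(t)) dt.
Step 9. Integrate ∫(12*t*exp(t)) dt by parts with u = t, dv = (12*exp(t)) dt, so v = 12*exp(t): now -6*t**2*exp(t) + 2*t**2*log(t) - t**2 + 12*t*exp(t) - 5*log(t) + log(t + 3) - log(t + 4) + ∫(-12*exp(t)) dt.
Step 10. Evaluate the standard form: now -6*t**2*exp(t) + 2*t**2*log(t) - t**2 + 12*t*exp(t) - 12*exp(t) - 5*log(t) + log(t + 3) - log(t + 4).
Answer: -6*t**2*exp(t) + 2*t**2*log(t) - t**2 + 12*t*exp(t) - 12*exp(t) - 5*log(t) + log(t + 3) - log(t + 4).


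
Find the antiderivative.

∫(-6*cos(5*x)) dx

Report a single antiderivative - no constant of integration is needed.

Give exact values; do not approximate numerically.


Answer: -6*sin(5*x)/5.


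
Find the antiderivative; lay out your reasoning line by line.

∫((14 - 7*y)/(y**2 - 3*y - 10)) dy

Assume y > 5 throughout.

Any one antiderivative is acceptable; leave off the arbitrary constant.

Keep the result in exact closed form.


Step 1. Decompose ∫((14 - 7*y)/(y**2 - 3*y - 10)) dy by partial fractions, (14 - 7*y)/(y**2 - 3*y - 10) = -4/(y + 2) - 3/(y - 5): now ∫(-3/(y - 5)) dy + ∫(-4/(y + 2)) dy.
Step 2. Evaluate the standard form [assuming y > 5]: now -3*log(y - 5) + ∫(-4/(y + 2)) dy.
Step 3. Evaluate the standard form [assuming y > -2]: now -3*log(y - 5) - 4*log(y + 2).
Answer: -3*log(y - 5) - 4*log(y + 2).
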